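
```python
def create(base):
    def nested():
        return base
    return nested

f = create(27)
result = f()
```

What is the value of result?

Step 1: create(27) creates closure capturing base = 27.
Step 2: f() returns the captured base = 27.
Step 3: result = 27

The answer is 27.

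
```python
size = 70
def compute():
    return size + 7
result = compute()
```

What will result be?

Step 1: size = 70 is defined globally.
Step 2: compute() looks up size from global scope = 70, then computes 70 + 7 = 77.
Step 3: result = 77

The answer is 77.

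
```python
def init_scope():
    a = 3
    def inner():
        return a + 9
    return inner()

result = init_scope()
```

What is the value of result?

Step 1: init_scope() defines a = 3.
Step 2: inner() reads a = 3 from enclosing scope, returns 3 + 9 = 12.
Step 3: result = 12

The answer is 12.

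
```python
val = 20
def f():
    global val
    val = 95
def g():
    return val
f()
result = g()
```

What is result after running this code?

Step 1: val = 20.
Step 2: f() sets global val = 95.
Step 3: g() reads global val = 95. result = 95

The answer is 95.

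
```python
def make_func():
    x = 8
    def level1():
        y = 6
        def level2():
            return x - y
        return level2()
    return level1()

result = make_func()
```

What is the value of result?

Step 1: x = 8 in make_func. y = 6 in level1.
Step 2: level2() reads x = 8 and y = 6 from enclosing scopes.
Step 3: result = 8 - 6 = 2

The answer is 2.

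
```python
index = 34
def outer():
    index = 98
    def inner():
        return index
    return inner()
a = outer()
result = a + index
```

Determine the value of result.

Step 1: outer() has local index = 98. inner() reads from enclosing.
Step 2: outer() returns 98. Global index = 34 unchanged.
Step 3: result = 98 + 34 = 132

The answer is 132.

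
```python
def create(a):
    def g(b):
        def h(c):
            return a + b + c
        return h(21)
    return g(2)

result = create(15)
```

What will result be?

Step 1: a = 15, b = 2, c = 21 across three nested scopes.
Step 2: h() accesses all three via LEGB rule.
Step 3: result = 15 + 2 + 21 = 38

The answer is 38.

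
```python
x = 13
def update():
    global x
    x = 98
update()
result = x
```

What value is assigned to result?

Step 1: x = 13 globally.
Step 2: update() declares global x and sets it to 98.
Step 3: After update(), global x = 98. result = 98

The answer is 98.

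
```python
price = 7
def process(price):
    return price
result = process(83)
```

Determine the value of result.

Step 1: Global price = 7.
Step 2: process(83) takes parameter price = 83, which shadows the global.
Step 3: result = 83

The answer is 83.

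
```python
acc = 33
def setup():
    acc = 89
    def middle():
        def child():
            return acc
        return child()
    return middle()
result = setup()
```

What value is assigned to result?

Step 1: setup() defines acc = 89. middle() and child() have no local acc.
Step 2: child() checks local (none), enclosing middle() (none), enclosing setup() and finds acc = 89.
Step 3: result = 89

The answer is 89.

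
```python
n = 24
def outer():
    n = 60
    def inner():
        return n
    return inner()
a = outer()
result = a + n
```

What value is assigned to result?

Step 1: outer() has local n = 60. inner() reads from enclosing.
Step 2: outer() returns 60. Global n = 24 unchanged.
Step 3: result = 60 + 24 = 84

The answer is 84.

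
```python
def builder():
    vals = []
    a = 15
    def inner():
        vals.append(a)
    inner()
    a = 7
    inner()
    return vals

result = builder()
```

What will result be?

Step 1: a = 15. inner() appends current a to vals.
Step 2: First inner(): appends 15. Then a = 7.
Step 3: Second inner(): appends 7 (closure sees updated a). result = [15, 7]

The answer is [15, 7].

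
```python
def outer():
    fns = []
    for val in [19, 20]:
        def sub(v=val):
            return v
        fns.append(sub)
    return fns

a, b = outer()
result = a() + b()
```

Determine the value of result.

Step 1: Default argument v=val captures val at each iteration.
Step 2: a() returns 19 (captured at first iteration), b() returns 20 (captured at second).
Step 3: result = 19 + 20 = 39

The answer is 39.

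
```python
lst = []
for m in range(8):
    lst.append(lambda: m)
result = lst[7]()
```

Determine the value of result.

Step 1: The loop creates 8 lambdas, all referencing the same variable m.
Step 2: After the loop, m = 7 (final value).
Step 3: lst[7]() looks up m at call time and finds 7. This is the late binding gotcha. result = 7

The answer is 7.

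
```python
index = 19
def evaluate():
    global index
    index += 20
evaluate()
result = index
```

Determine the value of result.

Step 1: index = 19 globally.
Step 2: evaluate() modifies global index: index += 20 = 39.
Step 3: result = 39

The answer is 39.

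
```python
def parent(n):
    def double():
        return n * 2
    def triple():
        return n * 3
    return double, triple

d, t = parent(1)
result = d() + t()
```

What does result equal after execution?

Step 1: Both closures capture the same n = 1.
Step 2: d() = 1 * 2 = 2, t() = 1 * 3 = 3.
Step 3: result = 2 + 3 = 5

The answer is 5.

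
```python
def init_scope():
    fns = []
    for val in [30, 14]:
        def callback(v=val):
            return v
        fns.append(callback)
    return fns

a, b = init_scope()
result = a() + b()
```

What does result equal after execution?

Step 1: Default argument v=val captures val at each iteration.
Step 2: a() returns 30 (captured at first iteration), b() returns 14 (captured at second).
Step 3: result = 30 + 14 = 44

The answer is 44.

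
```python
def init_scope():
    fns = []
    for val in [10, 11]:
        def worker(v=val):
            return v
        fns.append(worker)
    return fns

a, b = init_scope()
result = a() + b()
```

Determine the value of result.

Step 1: Default argument v=val captures val at each iteration.
Step 2: a() returns 10 (captured at first iteration), b() returns 11 (captured at second).
Step 3: result = 10 + 11 = 21

The answer is 21.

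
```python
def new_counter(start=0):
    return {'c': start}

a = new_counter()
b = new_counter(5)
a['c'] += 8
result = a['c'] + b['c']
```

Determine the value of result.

Step 1: new_counter() returns a new dict each call (immutable default 0).
Step 2: a = {'c': 0}, b = {'c': 5}.
Step 3: a['c'] += 8 = 8. result = 8 + 5 = 13

The answer is 13.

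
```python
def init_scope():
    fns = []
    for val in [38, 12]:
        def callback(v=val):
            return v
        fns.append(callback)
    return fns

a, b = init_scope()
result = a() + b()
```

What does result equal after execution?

Step 1: Default argument v=val captures val at each iteration.
Step 2: a() returns 38 (captured at first iteration), b() returns 12 (captured at second).
Step 3: result = 38 + 12 = 50

The answer is 50.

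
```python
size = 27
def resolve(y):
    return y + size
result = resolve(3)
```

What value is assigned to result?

Step 1: size = 27 is defined globally.
Step 2: resolve(3) uses parameter y = 3 and looks up size from global scope = 27.
Step 3: result = 3 + 27 = 30

The answer is 30.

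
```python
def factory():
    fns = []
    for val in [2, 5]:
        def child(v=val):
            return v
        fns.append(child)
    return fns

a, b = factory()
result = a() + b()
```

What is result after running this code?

Step 1: Default argument v=val captures val at each iteration.
Step 2: a() returns 2 (captured at first iteration), b() returns 5 (captured at second).
Step 3: result = 2 + 5 = 7

The answer is 7.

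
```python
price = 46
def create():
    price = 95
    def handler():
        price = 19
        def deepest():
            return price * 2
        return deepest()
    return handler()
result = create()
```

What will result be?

Step 1: deepest() looks up price through LEGB: not local, finds price = 19 in enclosing handler().
Step 2: Returns 19 * 2 = 38.
Step 3: result = 38

The answer is 38.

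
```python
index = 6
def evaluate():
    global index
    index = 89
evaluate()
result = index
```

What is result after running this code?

Step 1: index = 6 globally.
Step 2: evaluate() declares global index and sets it to 89.
Step 3: After evaluate(), global index = 89. result = 89

The answer is 89.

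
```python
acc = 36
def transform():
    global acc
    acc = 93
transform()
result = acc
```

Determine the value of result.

Step 1: acc = 36 globally.
Step 2: transform() declares global acc and sets it to 93.
Step 3: After transform(), global acc = 93. result = 93

The answer is 93.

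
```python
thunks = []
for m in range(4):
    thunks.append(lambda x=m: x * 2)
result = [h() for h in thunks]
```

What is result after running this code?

Step 1: Default arg x=m captures m at each iteration.
Step 2: thunks[k] has x defaulting to k, returns k * 2.
Step 3: result = [0, 2, 4, 6]

The answer is [0, 2, 4, 6].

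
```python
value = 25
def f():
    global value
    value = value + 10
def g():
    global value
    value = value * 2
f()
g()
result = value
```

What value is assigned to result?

Step 1: value = 25.
Step 2: f() adds 10: value = 25 + 10 = 35.
Step 3: g() doubles: value = 35 * 2 = 70.
Step 4: result = 70

The answer is 70.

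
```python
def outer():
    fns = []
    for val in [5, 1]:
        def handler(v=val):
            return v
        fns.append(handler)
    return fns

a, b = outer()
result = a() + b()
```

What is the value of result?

Step 1: Default argument v=val captures val at each iteration.
Step 2: a() returns 5 (captured at first iteration), b() returns 1 (captured at second).
Step 3: result = 5 + 1 = 6

The answer is 6.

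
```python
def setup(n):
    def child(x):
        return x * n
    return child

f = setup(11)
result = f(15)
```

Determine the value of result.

Step 1: setup(11) creates a closure capturing n = 11.
Step 2: f(15) computes 15 * 11 = 165.
Step 3: result = 165

The answer is 165.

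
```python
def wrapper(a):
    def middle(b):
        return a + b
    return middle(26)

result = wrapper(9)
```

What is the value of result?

Step 1: wrapper(9) passes a = 9.
Step 2: middle(26) has b = 26, reads a = 9 from enclosing.
Step 3: result = 9 + 26 = 35

The answer is 35.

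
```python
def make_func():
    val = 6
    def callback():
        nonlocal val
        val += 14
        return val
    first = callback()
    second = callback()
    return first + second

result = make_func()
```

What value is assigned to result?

Step 1: val starts at 6.
Step 2: First call: val = 6 + 14 = 20, returns 20.
Step 3: Second call: val = 20 + 14 = 34, returns 34.
Step 4: result = 20 + 34 = 54

The answer is 54.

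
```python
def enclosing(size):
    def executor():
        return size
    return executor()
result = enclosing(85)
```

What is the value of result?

Step 1: enclosing(85) binds parameter size = 85.
Step 2: executor() looks up size in enclosing scope and finds the parameter size = 85.
Step 3: result = 85

The answer is 85.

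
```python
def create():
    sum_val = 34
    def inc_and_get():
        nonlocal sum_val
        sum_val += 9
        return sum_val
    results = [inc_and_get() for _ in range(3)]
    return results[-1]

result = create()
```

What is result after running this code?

Step 1: sum_val = 34.
Step 2: Three calls to inc_and_get(), each adding 9.
Step 3: Last value = 34 + 9 * 3 = 61

The answer is 61.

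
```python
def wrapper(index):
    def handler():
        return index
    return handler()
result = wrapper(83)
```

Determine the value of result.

Step 1: wrapper(83) binds parameter index = 83.
Step 2: handler() looks up index in enclosing scope and finds the parameter index = 83.
Step 3: result = 83

The answer is 83.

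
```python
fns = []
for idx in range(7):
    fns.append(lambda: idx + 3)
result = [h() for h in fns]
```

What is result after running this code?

Step 1: All lambdas capture idx by reference. After the loop, idx = 6.
Step 2: Each call returns 6 + 3 = 9.
Step 3: result = [9, 9, 9, 9, 9, 9, 9]

The answer is [9, 9, 9, 9, 9, 9, 9].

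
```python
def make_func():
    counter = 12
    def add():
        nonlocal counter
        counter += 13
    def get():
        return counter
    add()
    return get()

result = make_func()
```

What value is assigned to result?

Step 1: counter = 12. add() modifies it via nonlocal, get() reads it.
Step 2: add() makes counter = 12 + 13 = 25.
Step 3: get() returns 25. result = 25

The answer is 25.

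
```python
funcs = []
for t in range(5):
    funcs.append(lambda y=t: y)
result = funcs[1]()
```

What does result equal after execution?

Step 1: Default argument y=t captures t's value at each iteration.
Step 2: funcs[1] captured y = 1 when t was 1.
Step 3: result = 1

The answer is 1.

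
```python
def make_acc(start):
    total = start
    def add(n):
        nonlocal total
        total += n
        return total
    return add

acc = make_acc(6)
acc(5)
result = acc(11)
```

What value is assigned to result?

Step 1: make_acc(6) creates closure with total = 6.
Step 2: First acc(5): total = 6 + 5 = 11.
Step 3: Second acc(11): total = 11 + 11 = 22. result = 22

The answer is 22.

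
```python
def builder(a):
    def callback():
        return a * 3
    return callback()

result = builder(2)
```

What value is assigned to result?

Step 1: builder(2) binds parameter a = 2.
Step 2: callback() accesses a = 2 from enclosing scope.
Step 3: result = 2 * 3 = 6

The answer is 6.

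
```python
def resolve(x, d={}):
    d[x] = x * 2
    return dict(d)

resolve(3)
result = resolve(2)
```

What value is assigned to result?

Step 1: Mutable default dict is shared across calls.
Step 2: First call adds 3: 6. Second call adds 2: 4.
Step 3: result = {3: 6, 2: 4}

The answer is {3: 6, 2: 4}.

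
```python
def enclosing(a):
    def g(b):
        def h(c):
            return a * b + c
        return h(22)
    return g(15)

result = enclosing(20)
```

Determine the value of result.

Step 1: a = 20, b = 15, c = 22.
Step 2: h() computes a * b + c = 20 * 15 + 22 = 322.
Step 3: result = 322

The answer is 322.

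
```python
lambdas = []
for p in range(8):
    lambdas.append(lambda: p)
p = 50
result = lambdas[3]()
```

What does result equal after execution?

Step 1: Lambdas capture the variable p by reference, not by value.
Step 2: After the loop, p is reassigned to 50.
Step 3: lambdas[3]() looks up the current p = 50. result = 50

The answer is 50.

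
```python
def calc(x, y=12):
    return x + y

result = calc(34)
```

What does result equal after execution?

Step 1: calc(34) uses default y = 12.
Step 2: Returns 34 + 12 = 46.
Step 3: result = 46

The answer is 46.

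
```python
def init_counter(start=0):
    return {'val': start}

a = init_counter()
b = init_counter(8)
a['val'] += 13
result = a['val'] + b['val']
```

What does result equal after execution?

Step 1: init_counter() returns a new dict each call (immutable default 0).
Step 2: a = {'val': 0}, b = {'val': 8}.
Step 3: a['val'] += 13 = 13. result = 13 + 8 = 21

The answer is 21.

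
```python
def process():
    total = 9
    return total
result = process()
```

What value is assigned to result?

Step 1: process() defines total = 9 in its local scope.
Step 2: return total finds the local variable total = 9.
Step 3: result = 9

The answer is 9.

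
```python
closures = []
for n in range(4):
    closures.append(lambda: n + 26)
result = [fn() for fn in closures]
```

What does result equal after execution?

Step 1: All lambdas capture n by reference. After the loop, n = 3.
Step 2: Each call returns 3 + 26 = 29.
Step 3: result = [29, 29, 29, 29]

The answer is [29, 29, 29, 29].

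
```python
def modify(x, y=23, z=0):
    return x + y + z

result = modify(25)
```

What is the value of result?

Step 1: modify(25) uses defaults y = 23, z = 0.
Step 2: Returns 25 + 23 + 0 = 48.
Step 3: result = 48

The answer is 48.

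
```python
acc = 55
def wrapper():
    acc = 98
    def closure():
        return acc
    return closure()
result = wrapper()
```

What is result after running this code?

Step 1: acc = 55 globally, but wrapper() defines acc = 98 locally.
Step 2: closure() looks up acc. Not in local scope, so checks enclosing scope (wrapper) and finds acc = 98.
Step 3: result = 98

The answer is 98.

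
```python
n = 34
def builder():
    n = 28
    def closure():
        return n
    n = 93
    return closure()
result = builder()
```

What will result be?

Step 1: builder() sets n = 28, then later n = 93.
Step 2: closure() is called after n is reassigned to 93. Closures capture variables by reference, not by value.
Step 3: result = 93

The answer is 93.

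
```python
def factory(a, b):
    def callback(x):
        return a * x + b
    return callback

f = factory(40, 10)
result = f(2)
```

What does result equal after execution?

Step 1: factory(40, 10) captures a = 40, b = 10.
Step 2: f(2) computes 40 * 2 + 10 = 90.
Step 3: result = 90

The answer is 90.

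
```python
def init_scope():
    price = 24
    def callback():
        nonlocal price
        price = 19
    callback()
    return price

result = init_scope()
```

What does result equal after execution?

Step 1: init_scope() sets price = 24.
Step 2: callback() uses nonlocal to reassign price = 19.
Step 3: result = 19

The answer is 19.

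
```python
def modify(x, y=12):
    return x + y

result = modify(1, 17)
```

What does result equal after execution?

Step 1: modify(1, 17) overrides default y with 17.
Step 2: Returns 1 + 17 = 18.
Step 3: result = 18

The answer is 18.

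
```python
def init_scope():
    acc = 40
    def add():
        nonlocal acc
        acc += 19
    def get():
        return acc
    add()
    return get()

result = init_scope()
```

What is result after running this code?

Step 1: acc = 40. add() modifies it via nonlocal, get() reads it.
Step 2: add() makes acc = 40 + 19 = 59.
Step 3: get() returns 59. result = 59

The answer is 59.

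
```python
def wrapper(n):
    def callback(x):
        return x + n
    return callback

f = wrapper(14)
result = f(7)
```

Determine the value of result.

Step 1: wrapper(14) creates a closure that captures n = 14.
Step 2: f(7) calls the closure with x = 7, returning 7 + 14 = 21.
Step 3: result = 21

The answer is 21.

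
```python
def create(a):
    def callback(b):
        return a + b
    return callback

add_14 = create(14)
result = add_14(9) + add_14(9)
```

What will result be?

Step 1: add_14 captures a = 14.
Step 2: add_14(9) = 14 + 9 = 23, called twice.
Step 3: result = 23 + 23 = 46

The answer is 46.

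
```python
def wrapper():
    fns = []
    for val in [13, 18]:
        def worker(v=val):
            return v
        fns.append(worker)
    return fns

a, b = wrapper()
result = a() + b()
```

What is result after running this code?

Step 1: Default argument v=val captures val at each iteration.
Step 2: a() returns 13 (captured at first iteration), b() returns 18 (captured at second).
Step 3: result = 13 + 18 = 31

The answer is 31.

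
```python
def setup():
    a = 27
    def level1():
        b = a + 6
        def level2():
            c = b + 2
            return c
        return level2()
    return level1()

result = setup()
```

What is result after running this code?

Step 1: a = 27. b = a + 6 = 33.
Step 2: c = b + 2 = 33 + 2 = 35.
Step 3: result = 35

The answer is 35.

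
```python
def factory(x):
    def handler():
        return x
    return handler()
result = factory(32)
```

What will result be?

Step 1: factory(32) binds parameter x = 32.
Step 2: handler() looks up x in enclosing scope and finds the parameter x = 32.
Step 3: result = 32

The answer is 32.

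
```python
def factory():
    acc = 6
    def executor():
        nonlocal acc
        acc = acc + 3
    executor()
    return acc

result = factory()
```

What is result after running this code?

Step 1: factory() sets acc = 6.
Step 2: executor() uses nonlocal to modify acc in factory's scope: acc = 6 + 3 = 9.
Step 3: factory() returns the modified acc = 9

The answer is 9.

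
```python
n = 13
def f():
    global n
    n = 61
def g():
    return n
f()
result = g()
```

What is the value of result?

Step 1: n = 13.
Step 2: f() sets global n = 61.
Step 3: g() reads global n = 61. result = 61

The answer is 61.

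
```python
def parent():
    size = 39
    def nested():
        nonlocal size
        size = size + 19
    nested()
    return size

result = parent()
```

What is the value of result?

Step 1: parent() sets size = 39.
Step 2: nested() uses nonlocal to modify size in parent's scope: size = 39 + 19 = 58.
Step 3: parent() returns the modified size = 58

The answer is 58.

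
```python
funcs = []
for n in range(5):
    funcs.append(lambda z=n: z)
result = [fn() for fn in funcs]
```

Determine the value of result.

Step 1: Default arg z=n captures n at each iteration.
Step 2: Each lambda has its own default: 0, 1, ..., 4.
Step 3: result = [0, 1, 2, 3, 4]

The answer is [0, 1, 2, 3, 4].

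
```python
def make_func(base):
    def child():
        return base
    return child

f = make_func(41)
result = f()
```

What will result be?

Step 1: make_func(41) creates closure capturing base = 41.
Step 2: f() returns the captured base = 41.
Step 3: result = 41

The answer is 41.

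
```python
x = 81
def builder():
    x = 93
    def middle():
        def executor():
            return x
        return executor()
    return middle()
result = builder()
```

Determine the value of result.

Step 1: builder() defines x = 93. middle() and executor() have no local x.
Step 2: executor() checks local (none), enclosing middle() (none), enclosing builder() and finds x = 93.
Step 3: result = 93

The answer is 93.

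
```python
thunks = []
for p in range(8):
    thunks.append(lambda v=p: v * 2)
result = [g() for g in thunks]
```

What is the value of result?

Step 1: Default arg v=p captures p at each iteration.
Step 2: thunks[k] has v defaulting to k, returns k * 2.
Step 3: result = [0, 2, 4, 6, 8, 10, 12, 14]

The answer is [0, 2, 4, 6, 8, 10, 12, 14].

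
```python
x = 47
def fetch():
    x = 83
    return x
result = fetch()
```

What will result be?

Step 1: Global x = 47.
Step 2: fetch() creates local x = 83, shadowing the global.
Step 3: Returns local x = 83. result = 83

The answer is 83.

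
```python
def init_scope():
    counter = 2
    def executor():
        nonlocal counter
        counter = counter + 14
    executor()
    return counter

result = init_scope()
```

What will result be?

Step 1: init_scope() sets counter = 2.
Step 2: executor() uses nonlocal to modify counter in init_scope's scope: counter = 2 + 14 = 16.
Step 3: init_scope() returns the modified counter = 16

The answer is 16.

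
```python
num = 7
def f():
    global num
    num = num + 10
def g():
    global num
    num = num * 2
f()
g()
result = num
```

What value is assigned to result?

Step 1: num = 7.
Step 2: f() adds 10: num = 7 + 10 = 17.
Step 3: g() doubles: num = 17 * 2 = 34.
Step 4: result = 34

The answer is 34.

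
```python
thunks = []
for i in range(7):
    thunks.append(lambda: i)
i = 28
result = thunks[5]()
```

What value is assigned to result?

Step 1: Lambdas capture the variable i by reference, not by value.
Step 2: After the loop, i is reassigned to 28.
Step 3: thunks[5]() looks up the current i = 28. result = 28

The answer is 28.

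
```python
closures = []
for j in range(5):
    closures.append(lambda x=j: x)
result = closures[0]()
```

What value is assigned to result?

Step 1: Default argument x=j captures j's value at each iteration.
Step 2: closures[0] captured x = 0 when j was 0.
Step 3: result = 0

The answer is 0.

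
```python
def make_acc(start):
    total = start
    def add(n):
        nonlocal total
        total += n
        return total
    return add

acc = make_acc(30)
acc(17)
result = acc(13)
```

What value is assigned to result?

Step 1: make_acc(30) creates closure with total = 30.
Step 2: First acc(17): total = 30 + 17 = 47.
Step 3: Second acc(13): total = 47 + 13 = 60. result = 60

The answer is 60.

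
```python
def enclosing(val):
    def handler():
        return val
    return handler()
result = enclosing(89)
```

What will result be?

Step 1: enclosing(89) binds parameter val = 89.
Step 2: handler() looks up val in enclosing scope and finds the parameter val = 89.
Step 3: result = 89

The answer is 89.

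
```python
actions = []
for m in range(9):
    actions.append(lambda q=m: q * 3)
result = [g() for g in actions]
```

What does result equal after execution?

Step 1: Default arg q=m captures m at each iteration.
Step 2: actions[k] has q defaulting to k, returns k * 3.
Step 3: result = [0, 3, 6, 9, 12, 15, 18, 21, 24]

The answer is [0, 3, 6, 9, 12, 15, 18, 21, 24].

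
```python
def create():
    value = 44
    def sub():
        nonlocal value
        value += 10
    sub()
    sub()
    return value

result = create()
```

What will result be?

Step 1: value starts at 44.
Step 2: sub() is called 2 times, each adding 10.
Step 3: value = 44 + 10 * 2 = 64

The answer is 64.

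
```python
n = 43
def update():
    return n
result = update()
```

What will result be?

Step 1: n = 43 is defined in the global scope.
Step 2: update() looks up n. No local n exists, so Python checks the global scope via LEGB rule and finds n = 43.
Step 3: result = 43

The answer is 43.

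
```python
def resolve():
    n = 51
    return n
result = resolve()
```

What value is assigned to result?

Step 1: resolve() defines n = 51 in its local scope.
Step 2: return n finds the local variable n = 51.
Step 3: result = 51

The answer is 51.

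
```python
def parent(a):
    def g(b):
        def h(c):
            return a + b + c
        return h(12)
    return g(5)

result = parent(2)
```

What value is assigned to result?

Step 1: a = 2, b = 5, c = 12 across three nested scopes.
Step 2: h() accesses all three via LEGB rule.
Step 3: result = 2 + 5 + 12 = 19

The answer is 19.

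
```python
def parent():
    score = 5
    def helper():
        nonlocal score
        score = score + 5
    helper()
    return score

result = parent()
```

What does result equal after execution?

Step 1: parent() sets score = 5.
Step 2: helper() uses nonlocal to modify score in parent's scope: score = 5 + 5 = 10.
Step 3: parent() returns the modified score = 10

The answer is 10.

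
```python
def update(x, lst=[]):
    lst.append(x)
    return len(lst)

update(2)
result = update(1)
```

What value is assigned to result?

Step 1: Mutable default list persists between calls.
Step 2: First call: lst = [2], len = 1. Second call: lst = [2, 1], len = 2.
Step 3: result = 2

The answer is 2.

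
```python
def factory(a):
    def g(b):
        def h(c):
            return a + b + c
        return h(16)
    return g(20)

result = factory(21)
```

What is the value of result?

Step 1: a = 21, b = 20, c = 16 across three nested scopes.
Step 2: h() accesses all three via LEGB rule.
Step 3: result = 21 + 20 + 16 = 57

The answer is 57.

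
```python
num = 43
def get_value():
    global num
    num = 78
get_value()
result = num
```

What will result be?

Step 1: num = 43 globally.
Step 2: get_value() declares global num and sets it to 78.
Step 3: After get_value(), global num = 78. result = 78

The answer is 78.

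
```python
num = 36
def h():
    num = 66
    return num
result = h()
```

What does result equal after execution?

Step 1: Global num = 36.
Step 2: h() creates local num = 66, shadowing the global.
Step 3: Returns local num = 66. result = 66

The answer is 66.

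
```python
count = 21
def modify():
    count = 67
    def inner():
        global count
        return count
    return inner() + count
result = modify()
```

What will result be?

Step 1: Global count = 21. modify() shadows with local count = 67.
Step 2: inner() uses global keyword, so inner() returns global count = 21.
Step 3: modify() returns 21 + 67 = 88

The answer is 88.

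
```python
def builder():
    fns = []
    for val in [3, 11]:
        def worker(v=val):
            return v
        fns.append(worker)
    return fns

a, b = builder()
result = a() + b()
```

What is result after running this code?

Step 1: Default argument v=val captures val at each iteration.
Step 2: a() returns 3 (captured at first iteration), b() returns 11 (captured at second).
Step 3: result = 3 + 11 = 14

The answer is 14.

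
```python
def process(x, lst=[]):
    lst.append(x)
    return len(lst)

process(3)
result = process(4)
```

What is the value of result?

Step 1: Mutable default list persists between calls.
Step 2: First call: lst = [3], len = 1. Second call: lst = [3, 4], len = 2.
Step 3: result = 2

The answer is 2.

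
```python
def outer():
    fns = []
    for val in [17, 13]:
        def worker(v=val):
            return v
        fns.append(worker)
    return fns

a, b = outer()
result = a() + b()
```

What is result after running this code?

Step 1: Default argument v=val captures val at each iteration.
Step 2: a() returns 17 (captured at first iteration), b() returns 13 (captured at second).
Step 3: result = 17 + 13 = 30

The answer is 30.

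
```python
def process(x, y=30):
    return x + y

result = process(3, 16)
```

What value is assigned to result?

Step 1: process(3, 16) overrides default y with 16.
Step 2: Returns 3 + 16 = 19.
Step 3: result = 19

The answer is 19.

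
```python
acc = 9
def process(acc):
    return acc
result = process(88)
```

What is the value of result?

Step 1: Global acc = 9.
Step 2: process(88) takes parameter acc = 88, which shadows the global.
Step 3: result = 88

The answer is 88.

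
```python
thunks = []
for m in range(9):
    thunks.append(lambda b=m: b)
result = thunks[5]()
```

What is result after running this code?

Step 1: Default argument b=m captures m's value at each iteration.
Step 2: thunks[5] captured b = 5 when m was 5.
Step 3: result = 5

The answer is 5.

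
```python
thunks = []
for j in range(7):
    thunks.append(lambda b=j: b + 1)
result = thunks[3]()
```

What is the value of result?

Step 1: Default argument b=j captures j's value at definition time.
Step 2: thunks[3] was defined when j = 3, so b defaults to 3.
Step 3: result = 3 + 1 = 4 (default arg fixes the late binding issue)

The answer is 4.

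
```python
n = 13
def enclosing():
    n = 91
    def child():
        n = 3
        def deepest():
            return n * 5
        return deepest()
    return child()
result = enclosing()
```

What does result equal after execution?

Step 1: deepest() looks up n through LEGB: not local, finds n = 3 in enclosing child().
Step 2: Returns 3 * 5 = 15.
Step 3: result = 15

The answer is 15.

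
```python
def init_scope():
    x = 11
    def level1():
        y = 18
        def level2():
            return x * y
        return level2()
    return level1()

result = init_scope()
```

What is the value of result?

Step 1: x = 11 in init_scope. y = 18 in level1.
Step 2: level2() reads x = 11 and y = 18 from enclosing scopes.
Step 3: result = 11 * 18 = 198

The answer is 198.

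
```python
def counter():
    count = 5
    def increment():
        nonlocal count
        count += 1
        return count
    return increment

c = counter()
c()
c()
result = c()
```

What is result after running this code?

Step 1: counter() creates closure with count = 5.
Step 2: Each c() call increments count via nonlocal. After 3 calls: 5 + 3 = 8.
Step 3: result = 8

The answer is 8.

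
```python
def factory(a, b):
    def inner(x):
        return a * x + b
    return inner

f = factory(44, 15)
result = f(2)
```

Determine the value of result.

Step 1: factory(44, 15) captures a = 44, b = 15.
Step 2: f(2) computes 44 * 2 + 15 = 103.
Step 3: result = 103

The answer is 103.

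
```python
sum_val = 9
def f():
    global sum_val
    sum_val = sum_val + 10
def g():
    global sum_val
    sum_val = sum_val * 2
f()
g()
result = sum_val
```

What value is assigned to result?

Step 1: sum_val = 9.
Step 2: f() adds 10: sum_val = 9 + 10 = 19.
Step 3: g() doubles: sum_val = 19 * 2 = 38.
Step 4: result = 38

The answer is 38.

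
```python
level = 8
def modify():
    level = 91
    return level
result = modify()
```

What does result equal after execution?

Step 1: Global level = 8.
Step 2: modify() creates local level = 91, shadowing the global.
Step 3: Returns local level = 91. result = 91

The answer is 91.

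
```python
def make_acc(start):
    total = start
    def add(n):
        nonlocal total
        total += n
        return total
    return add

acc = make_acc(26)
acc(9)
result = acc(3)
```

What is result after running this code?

Step 1: make_acc(26) creates closure with total = 26.
Step 2: First acc(9): total = 26 + 9 = 35.
Step 3: Second acc(3): total = 35 + 3 = 38. result = 38

The answer is 38.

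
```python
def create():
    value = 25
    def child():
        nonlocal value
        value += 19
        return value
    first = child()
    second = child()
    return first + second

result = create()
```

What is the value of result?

Step 1: value starts at 25.
Step 2: First call: value = 25 + 19 = 44, returns 44.
Step 3: Second call: value = 44 + 19 = 63, returns 63.
Step 4: result = 44 + 63 = 107

The answer is 107.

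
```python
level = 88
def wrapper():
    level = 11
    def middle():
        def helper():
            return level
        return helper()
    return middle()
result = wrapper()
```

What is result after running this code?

Step 1: wrapper() defines level = 11. middle() and helper() have no local level.
Step 2: helper() checks local (none), enclosing middle() (none), enclosing wrapper() and finds level = 11.
Step 3: result = 11

The answer is 11.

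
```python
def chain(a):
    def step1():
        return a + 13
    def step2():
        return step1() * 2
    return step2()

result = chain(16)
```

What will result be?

Step 1: chain(16) captures a = 16.
Step 2: step2() calls step1() which returns 16 + 13 = 29.
Step 3: step2() returns 29 * 2 = 58

The answer is 58.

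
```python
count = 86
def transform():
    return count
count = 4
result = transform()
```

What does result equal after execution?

Step 1: count is first set to 86, then reassigned to 4.
Step 2: transform() is called after the reassignment, so it looks up the current global count = 4.
Step 3: result = 4

The answer is 4.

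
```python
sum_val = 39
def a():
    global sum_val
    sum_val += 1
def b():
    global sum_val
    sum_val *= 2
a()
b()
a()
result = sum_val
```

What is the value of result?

Step 1: sum_val = 39.
Step 2: a(): sum_val = 39 + 1 = 40.
Step 3: b(): sum_val = 40 * 2 = 80.
Step 4: a(): sum_val = 80 + 1 = 81

The answer is 81.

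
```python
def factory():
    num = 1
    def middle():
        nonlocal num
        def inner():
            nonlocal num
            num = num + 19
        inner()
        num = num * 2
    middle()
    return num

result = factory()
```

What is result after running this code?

Step 1: num = 1.
Step 2: inner() adds 19: num = 1 + 19 = 20.
Step 3: middle() doubles: num = 20 * 2 = 40.
Step 4: result = 40

The answer is 40.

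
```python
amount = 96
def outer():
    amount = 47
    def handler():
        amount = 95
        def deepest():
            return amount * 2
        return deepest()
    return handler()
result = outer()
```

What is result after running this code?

Step 1: deepest() looks up amount through LEGB: not local, finds amount = 95 in enclosing handler().
Step 2: Returns 95 * 2 = 190.
Step 3: result = 190

The answer is 190.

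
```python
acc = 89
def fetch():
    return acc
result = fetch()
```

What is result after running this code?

Step 1: acc = 89 is defined in the global scope.
Step 2: fetch() looks up acc. No local acc exists, so Python checks the global scope via LEGB rule and finds acc = 89.
Step 3: result = 89

The answer is 89.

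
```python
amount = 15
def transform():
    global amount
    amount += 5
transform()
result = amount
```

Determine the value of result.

Step 1: amount = 15 globally.
Step 2: transform() modifies global amount: amount += 5 = 20.
Step 3: result = 20

The answer is 20.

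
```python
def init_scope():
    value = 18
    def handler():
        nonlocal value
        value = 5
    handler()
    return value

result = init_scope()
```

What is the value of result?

Step 1: init_scope() sets value = 18.
Step 2: handler() uses nonlocal to reassign value = 5.
Step 3: result = 5

The answer is 5.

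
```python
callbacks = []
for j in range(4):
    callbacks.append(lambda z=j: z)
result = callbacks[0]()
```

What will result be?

Step 1: Default argument z=j captures j's value at each iteration.
Step 2: callbacks[0] captured z = 0 when j was 0.
Step 3: result = 0

The answer is 0.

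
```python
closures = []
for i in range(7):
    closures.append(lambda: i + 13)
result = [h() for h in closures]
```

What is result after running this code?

Step 1: All lambdas capture i by reference. After the loop, i = 6.
Step 2: Each call returns 6 + 13 = 19.
Step 3: result = [19, 19, 19, 19, 19, 19, 19]

The answer is [19, 19, 19, 19, 19, 19, 19].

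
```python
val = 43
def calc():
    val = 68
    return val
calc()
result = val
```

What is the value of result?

Step 1: val = 43 globally.
Step 2: calc() creates a LOCAL val = 68 (no global keyword!).
Step 3: The global val is unchanged. result = 43

The answer is 43.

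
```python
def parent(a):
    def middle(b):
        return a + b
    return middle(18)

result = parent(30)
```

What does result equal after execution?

Step 1: parent(30) passes a = 30.
Step 2: middle(18) has b = 18, reads a = 30 from enclosing.
Step 3: result = 30 + 18 = 48

The answer is 48.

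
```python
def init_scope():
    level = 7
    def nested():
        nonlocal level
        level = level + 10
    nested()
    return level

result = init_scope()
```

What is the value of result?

Step 1: init_scope() sets level = 7.
Step 2: nested() uses nonlocal to modify level in init_scope's scope: level = 7 + 10 = 17.
Step 3: init_scope() returns the modified level = 17

The answer is 17.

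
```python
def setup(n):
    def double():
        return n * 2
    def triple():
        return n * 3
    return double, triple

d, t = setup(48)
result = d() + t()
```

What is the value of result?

Step 1: Both closures capture the same n = 48.
Step 2: d() = 48 * 2 = 96, t() = 48 * 3 = 144.
Step 3: result = 96 + 144 = 240

The answer is 240.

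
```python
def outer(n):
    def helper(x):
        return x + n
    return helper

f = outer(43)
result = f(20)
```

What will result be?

Step 1: outer(43) creates a closure that captures n = 43.
Step 2: f(20) calls the closure with x = 20, returning 20 + 43 = 63.
Step 3: result = 63

The answer is 63.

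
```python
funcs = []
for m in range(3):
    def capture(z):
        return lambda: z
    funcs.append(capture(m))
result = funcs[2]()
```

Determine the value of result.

Step 1: capture(m) creates a new scope capturing z = m at call time.
Step 2: funcs[2] = capture(2), so its lambda captures z = 2.
Step 3: result = 2 (closure factory fixes late binding)

The answer is 2.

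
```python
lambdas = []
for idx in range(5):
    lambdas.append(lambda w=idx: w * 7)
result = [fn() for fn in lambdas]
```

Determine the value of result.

Step 1: Default arg w=idx captures idx at each iteration.
Step 2: lambdas[k] has w defaulting to k, returns k * 7.
Step 3: result = [0, 7, 14, 21, 28]

The answer is [0, 7, 14, 21, 28].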